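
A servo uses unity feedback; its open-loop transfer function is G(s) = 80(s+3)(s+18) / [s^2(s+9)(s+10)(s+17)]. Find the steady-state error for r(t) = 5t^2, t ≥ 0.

85/24

System type = 2 (two poles at s=0).
K_a = lim_{s→0} s^2·G(s) = 80·3·18 / (9·10·17) = 48/17.
r(t) = 5t^2 gives R(s) = 10/s^3.
e_ss = 10/K_a = 10/(48/17) = 85/24.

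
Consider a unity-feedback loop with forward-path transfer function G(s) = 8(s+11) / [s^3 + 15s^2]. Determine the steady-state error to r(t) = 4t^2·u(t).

15/11

The denominator has no term below 15s^2 — 2 poles at s=0, type 2.
K_a = lim_{s→0} s^2·G(s) = 8·11 / 15 = 88/15.
r(t) = 4t^2 gives R(s) = 8/s^3.
e_ss = 8/K_a = 8/(88/15) = 15/11.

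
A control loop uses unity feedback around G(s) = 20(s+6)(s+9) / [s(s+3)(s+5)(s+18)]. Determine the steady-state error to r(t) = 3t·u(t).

0.75

One free integrator in G(s): this is a type 1 system.
K_v = lim_{s→0} s·G(s) = 20·6·9 / (3·5·18) = 4.
e_ss = 3/K_v = 3/4 = 0.75.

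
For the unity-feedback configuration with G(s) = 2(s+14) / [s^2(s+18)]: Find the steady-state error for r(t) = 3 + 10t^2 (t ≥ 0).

G(s) has two factors of s in the denominator, so the system is type 2. By superposition:
  • 3: tracked with zero error.
  • 10t^2: e_ss = 20/K_a with K_a=14/9 → 90/7.
Total e_ss = 90/7.

90/7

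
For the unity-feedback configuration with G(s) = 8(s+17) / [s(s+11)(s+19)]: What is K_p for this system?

infinity

K_p = lim_{s→0} G(s); with 1 pole at the origin the limit diverges, so K_p = ∞.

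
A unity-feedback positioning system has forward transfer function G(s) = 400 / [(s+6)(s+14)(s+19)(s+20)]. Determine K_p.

System type = 0 (no poles at s=0).
K_p = lim_{s→0} G(s) = 400 / (6·14·19·20) = 5/399.

5/399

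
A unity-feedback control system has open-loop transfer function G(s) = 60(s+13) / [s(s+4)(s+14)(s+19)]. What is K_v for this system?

195/266

The open loop has one pole at the origin → type 1 system.
K_v = lim_{s→0} s·G(s) = 60·13 / (4·14·19) = 195/266.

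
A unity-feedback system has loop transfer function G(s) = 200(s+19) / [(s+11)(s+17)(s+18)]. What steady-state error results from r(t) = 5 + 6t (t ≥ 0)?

infinity

System type = 0 (no poles at s=0). Taking each input component in turn:
  • 5: e_ss = 5/(1+K_p) with K_p=1900/1683 → 8415/3583.
  • 6t: a type-0 system cannot track it, e_ss → ∞.
The unbounded component dominates.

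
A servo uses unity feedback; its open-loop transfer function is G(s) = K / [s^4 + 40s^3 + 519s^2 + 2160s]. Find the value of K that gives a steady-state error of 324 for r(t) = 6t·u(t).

The denominator has no term below 2160s — 1 pole at s=0, type 1.
K_v = lim_{s→0} s·G(s) = K / 2160 = (1/2160)·K.
e_ss = 6/K_v = 324 ⇒ K_v = 1/54 ⇒ K = (1/54)/(1/2160) = 40.

40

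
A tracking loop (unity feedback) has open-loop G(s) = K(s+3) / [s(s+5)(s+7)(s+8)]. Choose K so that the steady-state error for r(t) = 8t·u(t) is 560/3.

One free integrator in G(s): this is a type 1 system.
K_v = lim_{s→0} s·G(s) = K·3 / (5·7·8) = (3/280)·K.
e_ss = 8/K_v = 560/3 ⇒ K_v = 3/70 ⇒ K = (3/70)/(3/280) = 4.

4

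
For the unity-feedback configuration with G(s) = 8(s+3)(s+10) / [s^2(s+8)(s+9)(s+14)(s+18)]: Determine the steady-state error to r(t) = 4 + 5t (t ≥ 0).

0

G(s) has two factors of s in the denominator, so the system is type 2. Treating each term separately:
  • 4: tracked with zero error.
  • 5t: tracked with zero error.
Total e_ss = 0.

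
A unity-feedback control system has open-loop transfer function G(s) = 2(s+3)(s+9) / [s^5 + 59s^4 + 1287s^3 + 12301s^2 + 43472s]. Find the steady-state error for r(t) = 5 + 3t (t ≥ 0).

Factoring s from the denominator leaves a polynomial with constant term 43472, so the system is type 1. Taking each input component in turn:
  • 5: tracked with zero error.
  • 3t: e_ss = 3/K_v with K_v=27/21736 → 21736/9.
Total e_ss = 21736/9.

21736/9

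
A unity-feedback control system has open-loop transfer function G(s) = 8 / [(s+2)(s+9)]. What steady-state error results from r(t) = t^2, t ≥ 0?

System type = 0 (no poles at s=0).
K_a = lim_{s→0} s^2·G(s) = 0; the steady-state error to this parabolic input grows without bound.

infinity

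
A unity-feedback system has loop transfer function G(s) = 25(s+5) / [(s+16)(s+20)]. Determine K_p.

25/64

The open loop has no poles at the origin → type 0 system.
K_p = lim_{s→0} G(s) = 25·5 / (16·20) = 25/64.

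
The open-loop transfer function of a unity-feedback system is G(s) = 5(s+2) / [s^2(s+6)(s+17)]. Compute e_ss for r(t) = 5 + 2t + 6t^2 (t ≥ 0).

Two free integrators in G(s): this is a type 2 system. By superposition:
  • 5: tracked with zero error.
  • 2t: tracked with zero error.
  • 6t^2: e_ss = 12/K_a with K_a=5/51 → 122.4.
Total e_ss = 122.4.

122.4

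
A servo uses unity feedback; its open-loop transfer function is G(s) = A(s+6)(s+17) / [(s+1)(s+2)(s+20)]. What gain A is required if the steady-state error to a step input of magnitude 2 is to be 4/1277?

The open loop has no poles at the origin → type 0 system.
K_p = lim_{s→0} G(s) = A·6·17 / (1·2·20) = 2.55·A.
e_ss = 2/(1 + K_p) = 4/1277 ⇒ 1 + 2.55·A = 638.5 ⇒ A = 250.

250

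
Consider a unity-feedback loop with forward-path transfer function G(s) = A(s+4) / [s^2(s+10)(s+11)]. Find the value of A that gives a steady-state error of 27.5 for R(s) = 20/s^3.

System type = 2 (two poles at s=0).
K_a = lim_{s→0} s^2·G(s) = A·4 / (10·11) = (2/55)·A.
e_ss = 20/K_a = 27.5 ⇒ K_a = 8/11 ⇒ A = (8/11)/(2/55) = 20.

20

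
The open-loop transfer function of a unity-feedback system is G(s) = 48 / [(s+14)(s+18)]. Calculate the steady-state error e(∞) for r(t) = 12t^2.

infinity

No free integrators in G(s): this is a type 0 system.
For a type-0 system K_a = 0, so e_ss to a parabolic input is unbounded.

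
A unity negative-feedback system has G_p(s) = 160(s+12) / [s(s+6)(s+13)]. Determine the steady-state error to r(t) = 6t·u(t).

System type = 1 (one pole at s=0).
K_v = lim_{s→0} s·G_p(s) = 160·12 / (6·13) = 320/13.
e_ss = 6/K_v = 6/(320/13) = 39/160.

39/160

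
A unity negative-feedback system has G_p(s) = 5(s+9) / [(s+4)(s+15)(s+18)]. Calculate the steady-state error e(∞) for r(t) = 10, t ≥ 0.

9.6

System type = 0 (no poles at s=0).
K_p = lim_{s→0} G_p(s) = 5·9 / (4·15·18) = 1/24.
e_ss = 10/(1 + K_p) = 10/(25/24) = 9.6.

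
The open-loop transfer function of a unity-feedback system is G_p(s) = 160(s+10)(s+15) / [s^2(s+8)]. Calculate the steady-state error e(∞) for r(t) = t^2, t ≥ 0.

1/1500

Two free integrators in G_p(s): this is a type 2 system.
K_a = lim_{s→0} s^2·G_p(s) = 160·10·15 / (8) = 3000.
r(t) = t^2 gives R(s) = 2/s^3.
e_ss = 2/K_a = 2/3000 = 1/1500.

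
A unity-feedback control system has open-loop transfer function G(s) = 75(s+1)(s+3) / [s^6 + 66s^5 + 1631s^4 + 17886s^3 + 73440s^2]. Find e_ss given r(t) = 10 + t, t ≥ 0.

0

The denominator has no term below 73440s^2 — 2 poles at s=0, type 2. Treating each term separately:
  • 10: tracked with zero error.
  • t: tracked with zero error.
Total e_ss = 0.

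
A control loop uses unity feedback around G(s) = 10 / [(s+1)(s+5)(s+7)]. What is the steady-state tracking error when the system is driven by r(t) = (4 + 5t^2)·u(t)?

G(s) has no factors of s in the denominator, so the system is type 0. By superposition:
  • 4: e_ss = 4/(1+K_p) with K_p=2/7 → 28/9.
  • 5t^2: a type-0 system cannot track it, e_ss → ∞.
The unbounded component dominates.

infinity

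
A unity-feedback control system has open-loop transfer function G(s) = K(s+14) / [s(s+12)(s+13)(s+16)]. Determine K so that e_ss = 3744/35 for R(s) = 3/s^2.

G(s) has one factor of s in the denominator, so the system is type 1.
K_v = lim_{s→0} s·G(s) = K·14 / (12·13·16) = (7/1248)·K.
e_ss = 3/K_v = 3744/35 ⇒ K_v = 35/1248 ⇒ K = (35/1248)/(7/1248) = 5.

5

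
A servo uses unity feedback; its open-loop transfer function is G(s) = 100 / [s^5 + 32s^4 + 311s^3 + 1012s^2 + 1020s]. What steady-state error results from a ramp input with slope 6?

The denominator has no term below 1020s — 1 pole at s=0, type 1.
K_v = lim_{s→0} s·G(s) = 100 / 1020 = 5/51.
e_ss = 6/K_v = 6/(5/51) = 61.2.

61.2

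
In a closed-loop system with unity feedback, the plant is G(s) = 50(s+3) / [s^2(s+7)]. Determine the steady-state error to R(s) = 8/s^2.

System type = 2 (two poles at s=0).
K_v = ∞ for a type-2 system; e_ss to a ramp is zero.

0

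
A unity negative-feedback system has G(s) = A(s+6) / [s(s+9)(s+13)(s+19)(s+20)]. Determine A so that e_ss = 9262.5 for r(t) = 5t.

4

System type = 1 (one pole at s=0).
K_v = lim_{s→0} s·G(s) = A·6 / (9·13·19·20) = (1/7410)·A.
e_ss = 5/K_v = 9262.5 ⇒ K_v = 2/3705 ⇒ A = (2/3705)/(1/7410) = 4.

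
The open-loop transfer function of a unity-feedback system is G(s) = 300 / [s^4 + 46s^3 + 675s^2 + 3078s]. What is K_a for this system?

Factoring s from the denominator leaves a polynomial with constant term 3078, so the system is type 1.
K_a = lim_{s→0} s^2·G(s) = 0 (the extra factor of s kills the finite limit).

0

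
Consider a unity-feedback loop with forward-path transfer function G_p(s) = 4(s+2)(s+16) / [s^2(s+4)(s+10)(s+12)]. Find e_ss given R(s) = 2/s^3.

Two free integrators in G_p(s): this is a type 2 system.
K_a = lim_{s→0} s^2·G_p(s) = 4·2·16 / (4·10·12) = 4/15.
r(t) = t^2 gives R(s) = 2/s^3.
e_ss = 2/K_a = 2/(4/15) = 7.5.

7.5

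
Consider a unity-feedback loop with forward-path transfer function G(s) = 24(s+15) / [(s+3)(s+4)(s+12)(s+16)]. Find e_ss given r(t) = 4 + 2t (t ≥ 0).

System type = 0 (no poles at s=0). Treating each term separately:
  • 4: e_ss = 4/(1+K_p) with K_p=5/32 → 128/37.
  • 2t: a type-0 system cannot track it, e_ss → ∞.
The unbounded component dominates.

infinity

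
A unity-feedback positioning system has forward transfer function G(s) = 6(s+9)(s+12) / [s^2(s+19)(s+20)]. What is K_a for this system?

162/95

System type = 2 (two poles at s=0).
K_a = lim_{s→0} s^2·G(s) = 6·9·12 / (19·20) = 162/95.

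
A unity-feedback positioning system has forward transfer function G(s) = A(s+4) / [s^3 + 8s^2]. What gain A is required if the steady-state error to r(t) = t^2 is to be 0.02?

200

The denominator has no term below 8s^2 — 2 poles at s=0, type 2.
K_a = lim_{s→0} s^2·G(s) = A·4 / 8 = 0.5·A.
e_ss = 2/K_a = 0.02 ⇒ K_a = 100 ⇒ A = 100/0.5 = 200.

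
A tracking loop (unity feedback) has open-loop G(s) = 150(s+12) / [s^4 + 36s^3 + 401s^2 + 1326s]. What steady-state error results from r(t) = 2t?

Lowest-order denominator term is 1326s, so the open loop has 1 pole at the origin → type 1 system.
K_v = lim_{s→0} s·G(s) = 150·12 / 1326 = 300/221.
e_ss = 2/K_v = 2/(300/221) = 221/150.

221/150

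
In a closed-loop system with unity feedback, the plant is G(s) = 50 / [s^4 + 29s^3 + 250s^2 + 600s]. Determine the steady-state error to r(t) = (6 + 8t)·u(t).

96

The denominator has no term below 600s — 1 pole at s=0, type 1. Treating each term separately:
  • 6: tracked with zero error.
  • 8t: e_ss = 8/K_v with K_v=1/12 → 96.
Total e_ss = 96.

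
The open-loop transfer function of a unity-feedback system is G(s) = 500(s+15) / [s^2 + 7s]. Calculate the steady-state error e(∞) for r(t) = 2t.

7/3750

Factoring s from the denominator leaves a polynomial with constant term 7, so the system is type 1.
K_v = lim_{s→0} s·G(s) = 500·15 / 7 = 7500/7.
e_ss = 2/K_v = 2/(7500/7) = 7/3750.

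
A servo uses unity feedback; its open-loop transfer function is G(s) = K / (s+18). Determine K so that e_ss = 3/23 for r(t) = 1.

No free integrators in G(s): this is a type 0 system.
K_p = lim_{s→0} G(s) = K / (18) = (1/18)·K.
e_ss = 1/(1 + K_p) = 3/23 ⇒ 1 + (1/18)·K = 23/3 ⇒ K = 120.

120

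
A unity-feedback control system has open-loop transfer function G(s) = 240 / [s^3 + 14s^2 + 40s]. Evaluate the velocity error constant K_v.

Lowest-order denominator term is 40s, so the open loop has 1 pole at the origin → type 1 system.
K_v = lim_{s→0} s·G(s) = 240 / 40 = 6.

6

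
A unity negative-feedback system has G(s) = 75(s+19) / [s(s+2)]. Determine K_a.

0

One free integrator in G(s): this is a type 1 system.
K_a = lim_{s→0} s^2·G(s) = 0 (the extra factor of s kills the finite limit).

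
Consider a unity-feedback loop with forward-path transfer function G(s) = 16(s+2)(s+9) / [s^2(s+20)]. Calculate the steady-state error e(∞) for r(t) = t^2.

The open loop has two poles at the origin → type 2 system.
K_a = lim_{s→0} s^2·G(s) = 16·2·9 / (20) = 14.4.
r(t) = t^2 gives R(s) = 2/s^3.
e_ss = 2/K_a = 2/14.4 = 5/36.

5/36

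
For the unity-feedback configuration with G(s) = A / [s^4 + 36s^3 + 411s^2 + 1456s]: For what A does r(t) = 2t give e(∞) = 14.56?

200

Lowest-order denominator term is 1456s, so the open loop has 1 pole at the origin → type 1 system.
K_v = lim_{s→0} s·G(s) = A / 1456 = (1/1456)·A.
e_ss = 2/K_v = 14.56 ⇒ K_v = 25/182 ⇒ A = (25/182)/(1/1456) = 200.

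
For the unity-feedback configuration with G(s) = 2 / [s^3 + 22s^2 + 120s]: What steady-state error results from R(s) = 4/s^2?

240

Lowest-order denominator term is 120s, so the open loop has 1 pole at the origin → type 1 system.
K_v = lim_{s→0} s·G(s) = 2 / 120 = 1/60.
e_ss = 4/K_v = 4/(1/60) = 240.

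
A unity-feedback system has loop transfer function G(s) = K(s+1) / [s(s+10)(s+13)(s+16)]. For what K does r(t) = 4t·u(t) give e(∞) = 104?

G(s) has one factor of s in the denominator, so the system is type 1.
K_v = lim_{s→0} s·G(s) = K·1 / (10·13·16) = (1/2080)·K.
e_ss = 4/K_v = 104 ⇒ K_v = 1/26 ⇒ K = (1/26)/(1/2080) = 80.

80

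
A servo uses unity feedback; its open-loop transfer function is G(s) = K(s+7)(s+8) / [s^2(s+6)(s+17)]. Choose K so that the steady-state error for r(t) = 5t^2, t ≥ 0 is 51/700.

G(s) has two factors of s in the denominator, so the system is type 2.
K_a = lim_{s→0} s^2·G(s) = K·7·8 / (6·17) = (28/51)·K.
e_ss = 10/K_a = 51/700 ⇒ K_a = 7000/51 ⇒ K = (7000/51)/(28/51) = 250.

250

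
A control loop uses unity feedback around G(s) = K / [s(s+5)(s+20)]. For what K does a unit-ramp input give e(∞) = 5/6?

The open loop has one pole at the origin → type 1 system.
K_v = lim_{s→0} s·G(s) = K / (5·20) = 0.01·K.
e_ss = 1/K_v = 5/6 ⇒ K_v = 1.2 ⇒ K = 1.2/0.01 = 120.

120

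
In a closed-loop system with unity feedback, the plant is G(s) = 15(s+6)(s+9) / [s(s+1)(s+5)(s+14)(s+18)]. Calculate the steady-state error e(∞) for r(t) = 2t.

One free integrator in G(s): this is a type 1 system.
K_v = lim_{s→0} s·G(s) = 15·6·9 / (1·5·14·18) = 9/14.
e_ss = 2/K_v = 2/(9/14) = 28/9.

28/9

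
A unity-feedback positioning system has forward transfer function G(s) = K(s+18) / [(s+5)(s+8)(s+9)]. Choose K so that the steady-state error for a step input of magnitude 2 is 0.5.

60

No free integrators in G(s): this is a type 0 system.
K_p = lim_{s→0} G(s) = K·18 / (5·8·9) = 0.05·K.
e_ss = 2/(1 + K_p) = 0.5 ⇒ 1 + 0.05·K = 4 ⇒ K = 60.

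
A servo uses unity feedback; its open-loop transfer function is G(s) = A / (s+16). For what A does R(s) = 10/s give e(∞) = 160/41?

The open loop has no poles at the origin → type 0 system.
K_p = lim_{s→0} G(s) = A / (16) = 0.0625·A.
e_ss = 10/(1 + K_p) = 160/41 ⇒ 1 + 0.0625·A = 2.5625 ⇒ A = 25.

25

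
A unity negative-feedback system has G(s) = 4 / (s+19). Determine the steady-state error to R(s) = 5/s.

95/23

The open loop has no poles at the origin → type 0 system.
K_p = lim_{s→0} G(s) = 4 / (19) = 4/19.
e_ss = 5/(1 + K_p) = 5/(23/19) = 95/23.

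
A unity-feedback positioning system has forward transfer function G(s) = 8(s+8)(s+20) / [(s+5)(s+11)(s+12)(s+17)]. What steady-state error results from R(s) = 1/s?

G(s) has no factors of s in the denominator, so the system is type 0.
K_p = lim_{s→0} G(s) = 8·8·20 / (5·11·12·17) = 64/561.
e_ss = 1/(1 + K_p) = 1/(625/561) = 0.8976.

0.8976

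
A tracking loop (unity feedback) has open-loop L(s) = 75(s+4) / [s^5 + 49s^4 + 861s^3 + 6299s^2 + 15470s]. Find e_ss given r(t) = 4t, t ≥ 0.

Factoring s from the denominator leaves a polynomial with constant term 15470, so the system is type 1.
K_v = lim_{s→0} s·L(s) = 75·4 / 15470 = 30/1547.
e_ss = 4/K_v = 4/(30/1547) = 3094/15.

3094/15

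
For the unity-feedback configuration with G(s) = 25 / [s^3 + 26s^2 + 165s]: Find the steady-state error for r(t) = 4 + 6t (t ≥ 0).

Lowest-order denominator term is 165s, so the open loop has 1 pole at the origin → type 1 system. By superposition:
  • 4: tracked with zero error.
  • 6t: e_ss = 6/K_v with K_v=5/33 → 39.6.
Total e_ss = 39.6.

39.6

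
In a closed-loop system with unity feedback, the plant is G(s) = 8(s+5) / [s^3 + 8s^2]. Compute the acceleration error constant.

5

The denominator has no term below 8s^2 — 2 poles at s=0, type 2.
K_a = lim_{s→0} s^2·G(s) = 8·5 / 8 = 5.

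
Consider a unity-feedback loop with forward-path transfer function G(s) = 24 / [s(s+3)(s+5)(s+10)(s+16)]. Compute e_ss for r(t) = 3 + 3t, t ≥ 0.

300

System type = 1 (one pole at s=0). By superposition:
  • 3: tracked with zero error.
  • 3t: e_ss = 3/K_v with K_v=0.01 → 300.
Total e_ss = 300.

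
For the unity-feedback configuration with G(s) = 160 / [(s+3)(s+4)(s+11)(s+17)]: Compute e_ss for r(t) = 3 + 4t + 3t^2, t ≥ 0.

System type = 0 (no poles at s=0). By superposition:
  • 3: e_ss = 3/(1+K_p) with K_p=40/561 → 1683/601.
  • 4t: a type-0 system cannot track it, e_ss → ∞.
  • 3t^2: a type-0 system cannot track it, e_ss → ∞.
The unbounded component dominates.

infinity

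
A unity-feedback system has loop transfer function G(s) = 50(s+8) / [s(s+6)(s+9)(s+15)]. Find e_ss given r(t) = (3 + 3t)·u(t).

System type = 1 (one pole at s=0). By superposition:
  • 3: tracked with zero error.
  • 3t: e_ss = 3/K_v with K_v=40/81 → 6.075.
Total e_ss = 6.075.

6.075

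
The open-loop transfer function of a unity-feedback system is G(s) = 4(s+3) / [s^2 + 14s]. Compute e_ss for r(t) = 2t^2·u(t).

infinity

The denominator has no term below 14s — 1 pole at s=0, type 1.
For a type-1 system K_a = 0, so e_ss to a parabolic input is unbounded.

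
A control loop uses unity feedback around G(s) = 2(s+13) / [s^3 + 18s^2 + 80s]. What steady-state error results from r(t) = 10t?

400/13

Factoring s from the denominator leaves a polynomial with constant term 80, so the system is type 1.
K_v = lim_{s→0} s·G(s) = 2·13 / 80 = 0.325.
e_ss = 10/K_v = 10/0.325 = 400/13.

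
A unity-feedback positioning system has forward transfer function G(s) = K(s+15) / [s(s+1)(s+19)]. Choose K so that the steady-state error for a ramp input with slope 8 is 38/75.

The open loop has one pole at the origin → type 1 system.
K_v = lim_{s→0} s·G(s) = K·15 / (1·19) = (15/19)·K.
e_ss = 8/K_v = 38/75 ⇒ K_v = 300/19 ⇒ K = (300/19)/(15/19) = 20.

20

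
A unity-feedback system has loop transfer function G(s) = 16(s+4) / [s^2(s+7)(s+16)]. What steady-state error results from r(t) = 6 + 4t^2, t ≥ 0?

The open loop has two poles at the origin → type 2 system. By superposition:
  • 6: tracked with zero error.
  • 4t^2: e_ss = 8/K_a with K_a=4/7 → 14.
Total e_ss = 14.

14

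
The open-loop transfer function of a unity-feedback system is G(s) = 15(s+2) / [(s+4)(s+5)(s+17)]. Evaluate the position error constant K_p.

3/34

No free integrators in G(s): this is a type 0 system.
K_p = lim_{s→0} G(s) = 15·2 / (4·5·17) = 3/34.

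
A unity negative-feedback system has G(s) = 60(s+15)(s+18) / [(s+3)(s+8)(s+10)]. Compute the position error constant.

The open loop has no poles at the origin → type 0 system.
K_p = lim_{s→0} G(s) = 60·15·18 / (3·8·10) = 67.5.

67.5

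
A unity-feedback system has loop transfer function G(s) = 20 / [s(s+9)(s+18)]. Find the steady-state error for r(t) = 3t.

24.3

The open loop has one pole at the origin → type 1 system.
K_v = lim_{s→0} s·G(s) = 20 / (9·18) = 10/81.
e_ss = 3/K_v = 3/(10/81) = 24.3.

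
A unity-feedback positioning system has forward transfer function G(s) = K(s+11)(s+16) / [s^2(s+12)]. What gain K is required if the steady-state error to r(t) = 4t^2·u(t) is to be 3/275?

50

System type = 2 (two poles at s=0).
K_a = lim_{s→0} s^2·G(s) = K·11·16 / (12) = (44/3)·K.
e_ss = 8/K_a = 3/275 ⇒ K_a = 2200/3 ⇒ K = (2200/3)/(44/3) = 50.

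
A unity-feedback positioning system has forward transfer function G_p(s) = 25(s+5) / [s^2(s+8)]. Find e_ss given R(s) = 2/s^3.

System type = 2 (two poles at s=0).
K_a = lim_{s→0} s^2·G_p(s) = 25·5 / (8) = 15.625.
r(t) = t^2 gives R(s) = 2/s^3.
e_ss = 2/K_a = 2/15.625 = 0.128.

0.128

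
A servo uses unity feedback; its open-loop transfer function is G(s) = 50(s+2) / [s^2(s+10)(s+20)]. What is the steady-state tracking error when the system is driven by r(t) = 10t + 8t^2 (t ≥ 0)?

G(s) has two factors of s in the denominator, so the system is type 2. Treating each term separately:
  • 10t: tracked with zero error.
  • 8t^2: e_ss = 16/K_a with K_a=0.5 → 32.
Total e_ss = 32.

32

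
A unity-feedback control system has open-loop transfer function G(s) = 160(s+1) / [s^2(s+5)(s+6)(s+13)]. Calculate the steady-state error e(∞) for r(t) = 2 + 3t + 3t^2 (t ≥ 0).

Two free integrators in G(s): this is a type 2 system. By superposition:
  • 2: tracked with zero error.
  • 3t: tracked with zero error.
  • 3t^2: e_ss = 6/K_a with K_a=16/39 → 14.625.
Total e_ss = 14.625.

14.625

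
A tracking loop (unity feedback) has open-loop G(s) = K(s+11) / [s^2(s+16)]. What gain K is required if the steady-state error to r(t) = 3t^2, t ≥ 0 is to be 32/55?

15

G(s) has two factors of s in the denominator, so the system is type 2.
K_a = lim_{s→0} s^2·G(s) = K·11 / (16) = 0.6875·K.
e_ss = 6/K_a = 32/55 ⇒ K_a = 10.3125 ⇒ K = 10.3125/0.6875 = 15.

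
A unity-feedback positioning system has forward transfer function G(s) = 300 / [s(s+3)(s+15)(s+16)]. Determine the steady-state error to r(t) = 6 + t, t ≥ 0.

The open loop has one pole at the origin → type 1 system. By superposition:
  • 6: tracked with zero error.
  • t: e_ss = 1/K_v with K_v=5/12 → 2.4.
Total e_ss = 2.4.

2.4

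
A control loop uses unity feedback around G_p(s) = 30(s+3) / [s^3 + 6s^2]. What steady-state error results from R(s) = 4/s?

Factoring s^2 from the denominator leaves a polynomial with constant term 6, so the system is type 2.
K_p = ∞ for a type-2 system; e_ss to a step is zero.

0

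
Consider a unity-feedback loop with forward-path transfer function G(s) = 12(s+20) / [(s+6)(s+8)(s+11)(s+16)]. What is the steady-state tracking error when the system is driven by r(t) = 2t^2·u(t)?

G(s) has no factors of s in the denominator, so the system is type 0.
For a type-0 system K_a = 0, so e_ss to a parabolic input is unbounded.

infinity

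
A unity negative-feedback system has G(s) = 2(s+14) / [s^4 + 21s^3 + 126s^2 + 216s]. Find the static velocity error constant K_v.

7/54

Lowest-order denominator term is 216s, so the open loop has 1 pole at the origin → type 1 system.
K_v = lim_{s→0} s·G(s) = 2·14 / 216 = 7/54.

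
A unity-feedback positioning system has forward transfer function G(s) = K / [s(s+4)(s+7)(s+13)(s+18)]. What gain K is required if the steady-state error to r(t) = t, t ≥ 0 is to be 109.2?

60

The open loop has one pole at the origin → type 1 system.
K_v = lim_{s→0} s·G(s) = K / (4·7·13·18) = (1/6552)·K.
e_ss = 1/K_v = 109.2 ⇒ K_v = 5/546 ⇒ K = (5/546)/(1/6552) = 60.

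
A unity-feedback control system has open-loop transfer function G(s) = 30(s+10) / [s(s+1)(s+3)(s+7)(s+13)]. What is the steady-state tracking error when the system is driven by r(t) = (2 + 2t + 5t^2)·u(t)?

infinity

G(s) has one factor of s in the denominator, so the system is type 1. Taking each input component in turn:
  • 2: tracked with zero error.
  • 2t: e_ss = 2/K_v with K_v=100/91 → 1.82.
  • 5t^2: a type-1 system cannot track it, e_ss → ∞.
The unbounded component dominates.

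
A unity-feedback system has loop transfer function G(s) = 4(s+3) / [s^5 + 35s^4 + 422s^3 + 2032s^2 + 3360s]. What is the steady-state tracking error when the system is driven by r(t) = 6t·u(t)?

1680

Lowest-order denominator term is 3360s, so the open loop has 1 pole at the origin → type 1 system.
K_v = lim_{s→0} s·G(s) = 4·3 / 3360 = 1/280.
e_ss = 6/K_v = 6/(1/280) = 1680.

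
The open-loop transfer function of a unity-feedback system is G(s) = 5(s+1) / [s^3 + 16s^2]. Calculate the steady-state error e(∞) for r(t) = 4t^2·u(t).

The denominator has no term below 16s^2 — 2 poles at s=0, type 2.
K_a = lim_{s→0} s^2·G(s) = 5·1 / 16 = 0.3125.
r(t) = 4t^2 gives R(s) = 8/s^3.
e_ss = 8/K_a = 8/0.3125 = 25.6.

25.6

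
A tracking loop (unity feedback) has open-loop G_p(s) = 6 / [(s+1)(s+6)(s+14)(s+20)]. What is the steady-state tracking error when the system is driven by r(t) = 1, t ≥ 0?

System type = 0 (no poles at s=0).
K_p = lim_{s→0} G_p(s) = 6 / (1·6·14·20) = 1/280.
e_ss = 1/(1 + K_p) = 1/(281/280) = 280/281.

280/281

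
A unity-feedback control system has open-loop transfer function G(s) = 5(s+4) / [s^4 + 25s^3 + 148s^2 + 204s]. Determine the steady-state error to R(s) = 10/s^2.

102

Lowest-order denominator term is 204s, so the open loop has 1 pole at the origin → type 1 system.
K_v = lim_{s→0} s·G(s) = 5·4 / 204 = 5/51.
e_ss = 10/K_v = 10/(5/51) = 102.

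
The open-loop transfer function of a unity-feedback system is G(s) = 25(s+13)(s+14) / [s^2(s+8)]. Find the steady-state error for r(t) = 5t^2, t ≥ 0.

8/455

G(s) has two factors of s in the denominator, so the system is type 2.
K_a = lim_{s→0} s^2·G(s) = 25·13·14 / (8) = 568.75.
r(t) = 5t^2 gives R(s) = 10/s^3.
e_ss = 10/K_a = 10/568.75 = 8/455.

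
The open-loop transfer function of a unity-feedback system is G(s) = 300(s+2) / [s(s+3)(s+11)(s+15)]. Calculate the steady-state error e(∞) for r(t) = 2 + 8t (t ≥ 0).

One free integrator in G(s): this is a type 1 system. By superposition:
  • 2: tracked with zero error.
  • 8t: e_ss = 8/K_v with K_v=40/33 → 6.6.
Total e_ss = 6.6.

6.6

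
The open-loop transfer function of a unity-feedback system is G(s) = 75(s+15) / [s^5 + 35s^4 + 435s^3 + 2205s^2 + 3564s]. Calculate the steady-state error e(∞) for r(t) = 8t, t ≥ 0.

The denominator has no term below 3564s — 1 pole at s=0, type 1.
K_v = lim_{s→0} s·G(s) = 75·15 / 3564 = 125/396.
e_ss = 8/K_v = 8/(125/396) = 25.344.

25.344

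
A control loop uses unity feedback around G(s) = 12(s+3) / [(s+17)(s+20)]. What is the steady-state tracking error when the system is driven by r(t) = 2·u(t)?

85/47

G(s) has no factors of s in the denominator, so the system is type 0.
K_p = lim_{s→0} G(s) = 12·3 / (17·20) = 9/85.
e_ss = 2/(1 + K_p) = 2/(94/85) = 85/47.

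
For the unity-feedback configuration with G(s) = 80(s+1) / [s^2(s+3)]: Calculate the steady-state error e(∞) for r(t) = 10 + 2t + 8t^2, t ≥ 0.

Two free integrators in G(s): this is a type 2 system. Treating each term separately:
  • 10: tracked with zero error.
  • 2t: tracked with zero error.
  • 8t^2: e_ss = 16/K_a with K_a=80/3 → 0.6.
Total e_ss = 0.6.

0.6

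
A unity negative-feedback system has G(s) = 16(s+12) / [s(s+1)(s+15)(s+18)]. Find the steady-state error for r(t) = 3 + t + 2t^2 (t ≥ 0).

G(s) has one factor of s in the denominator, so the system is type 1. By superposition:
  • 3: tracked with zero error.
  • t: e_ss = 1/K_v with K_v=32/45 → 45/32.
  • 2t^2: a type-1 system cannot track it, e_ss → ∞.
The unbounded component dominates.

infinity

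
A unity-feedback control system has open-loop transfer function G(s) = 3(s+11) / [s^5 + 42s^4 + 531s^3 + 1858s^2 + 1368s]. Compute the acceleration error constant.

The denominator has no term below 1368s — 1 pole at s=0, type 1.
K_a = lim_{s→0} s^2·G(s) = 0 (the extra factor of s kills the finite limit).

0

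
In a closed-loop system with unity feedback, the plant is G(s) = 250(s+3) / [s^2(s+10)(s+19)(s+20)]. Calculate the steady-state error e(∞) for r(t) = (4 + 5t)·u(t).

0

System type = 2 (two poles at s=0). Treating each term separately:
  • 4: tracked with zero error.
  • 5t: tracked with zero error.
Total e_ss = 0.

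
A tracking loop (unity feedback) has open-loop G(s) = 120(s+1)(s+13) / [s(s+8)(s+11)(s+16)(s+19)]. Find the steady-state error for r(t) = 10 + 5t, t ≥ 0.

The open loop has one pole at the origin → type 1 system. By superposition:
  • 10: tracked with zero error.
  • 5t: e_ss = 5/K_v with K_v=195/3344 → 3344/39.
Total e_ss = 3344/39.

3344/39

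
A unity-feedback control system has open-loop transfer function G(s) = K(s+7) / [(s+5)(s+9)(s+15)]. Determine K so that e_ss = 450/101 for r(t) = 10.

G(s) has no factors of s in the denominator, so the system is type 0.
K_p = lim_{s→0} G(s) = K·7 / (5·9·15) = (7/675)·K.
e_ss = 10/(1 + K_p) = 450/101 ⇒ 1 + (7/675)·K = 101/45 ⇒ K = 120.

120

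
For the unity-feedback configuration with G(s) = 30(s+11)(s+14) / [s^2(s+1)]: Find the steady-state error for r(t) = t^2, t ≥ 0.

Two free integrators in G(s): this is a type 2 system.
K_a = lim_{s→0} s^2·G(s) = 30·11·14 / (1) = 4620.
r(t) = t^2 gives R(s) = 2/s^3.
e_ss = 2/K_a = 2/4620 = 1/2310.

1/2310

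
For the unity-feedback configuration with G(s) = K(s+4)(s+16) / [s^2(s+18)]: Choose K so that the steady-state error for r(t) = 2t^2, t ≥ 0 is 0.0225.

System type = 2 (two poles at s=0).
K_a = lim_{s→0} s^2·G(s) = K·4·16 / (18) = (32/9)·K.
e_ss = 4/K_a = 0.0225 ⇒ K_a = 1600/9 ⇒ K = (1600/9)/(32/9) = 50.

50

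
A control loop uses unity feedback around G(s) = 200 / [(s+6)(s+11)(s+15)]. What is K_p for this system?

20/99

The open loop has no poles at the origin → type 0 system.
K_p = lim_{s→0} G(s) = 200 / (6·11·15) = 20/99.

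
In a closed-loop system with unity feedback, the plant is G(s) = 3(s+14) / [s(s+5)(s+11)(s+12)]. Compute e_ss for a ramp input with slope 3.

330/7

System type = 1 (one pole at s=0).
K_v = lim_{s→0} s·G(s) = 3·14 / (5·11·12) = 7/110.
e_ss = 3/K_v = 3/(7/110) = 330/7.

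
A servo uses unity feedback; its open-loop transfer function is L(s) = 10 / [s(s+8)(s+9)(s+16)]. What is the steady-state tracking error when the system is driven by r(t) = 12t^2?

L(s) has one factor of s in the denominator, so the system is type 1.
For a type-1 system K_a = 0, so e_ss to a parabolic input is unbounded.

infinity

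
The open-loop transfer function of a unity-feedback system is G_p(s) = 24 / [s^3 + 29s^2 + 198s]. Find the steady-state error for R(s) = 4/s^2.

33

The denominator has no term below 198s — 1 pole at s=0, type 1.
K_v = lim_{s→0} s·G_p(s) = 24 / 198 = 4/33.
e_ss = 4/K_v = 4/(4/33) = 33.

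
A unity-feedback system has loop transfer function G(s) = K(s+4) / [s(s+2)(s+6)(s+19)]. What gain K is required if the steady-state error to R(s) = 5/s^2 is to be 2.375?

The open loop has one pole at the origin → type 1 system.
K_v = lim_{s→0} s·G(s) = K·4 / (2·6·19) = (1/57)·K.
e_ss = 5/K_v = 2.375 ⇒ K_v = 40/19 ⇒ K = (40/19)/(1/57) = 120.

120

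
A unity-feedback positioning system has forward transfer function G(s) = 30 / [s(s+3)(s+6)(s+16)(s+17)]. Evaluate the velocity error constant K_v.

G(s) has one factor of s in the denominator, so the system is type 1.
K_v = lim_{s→0} s·G(s) = 30 / (3·6·16·17) = 5/816.

5/816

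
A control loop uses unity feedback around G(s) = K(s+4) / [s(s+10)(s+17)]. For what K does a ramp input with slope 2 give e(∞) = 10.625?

8

System type = 1 (one pole at s=0).
K_v = lim_{s→0} s·G(s) = K·4 / (10·17) = (2/85)·K.
e_ss = 2/K_v = 10.625 ⇒ K_v = 16/85 ⇒ K = (16/85)/(2/85) = 8.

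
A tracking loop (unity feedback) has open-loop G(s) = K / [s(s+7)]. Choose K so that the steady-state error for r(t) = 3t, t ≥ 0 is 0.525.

40

The open loop has one pole at the origin → type 1 system.
K_v = lim_{s→0} s·G(s) = K / (7) = (1/7)·K.
e_ss = 3/K_v = 0.525 ⇒ K_v = 40/7 ⇒ K = (40/7)/(1/7) = 40.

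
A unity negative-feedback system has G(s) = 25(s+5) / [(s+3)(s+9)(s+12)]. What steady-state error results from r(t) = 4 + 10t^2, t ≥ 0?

infinity

The open loop has no poles at the origin → type 0 system. By superposition:
  • 4: e_ss = 4/(1+K_p) with K_p=125/324 → 1296/449.
  • 10t^2: a type-0 system cannot track it, e_ss → ∞.
The unbounded component dominates.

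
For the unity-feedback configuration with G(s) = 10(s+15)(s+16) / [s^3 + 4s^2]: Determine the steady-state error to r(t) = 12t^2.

0.04

Factoring s^2 from the denominator leaves a polynomial with constant term 4, so the system is type 2.
K_a = lim_{s→0} s^2·G(s) = 10·15·16 / 4 = 600.
r(t) = 12t^2 gives R(s) = 24/s^3.
e_ss = 24/K_a = 24/600 = 0.04.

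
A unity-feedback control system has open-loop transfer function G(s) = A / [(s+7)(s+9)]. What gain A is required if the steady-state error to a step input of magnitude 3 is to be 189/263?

200

No free integrators in G(s): this is a type 0 system.
K_p = lim_{s→0} G(s) = A / (7·9) = (1/63)·A.
e_ss = 3/(1 + K_p) = 189/263 ⇒ 1 + (1/63)·A = 263/63 ⇒ A = 200.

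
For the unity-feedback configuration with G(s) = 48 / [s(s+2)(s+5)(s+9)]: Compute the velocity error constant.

One free integrator in G(s): this is a type 1 system.
K_v = lim_{s→0} s·G(s) = 48 / (2·5·9) = 8/15.

8/15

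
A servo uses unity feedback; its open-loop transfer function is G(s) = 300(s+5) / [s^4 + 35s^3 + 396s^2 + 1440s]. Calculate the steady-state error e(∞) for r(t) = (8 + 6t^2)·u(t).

infinity

The denominator has no term below 1440s — 1 pole at s=0, type 1. Taking each input component in turn:
  • 8: tracked with zero error.
  • 6t^2: a type-1 system cannot track it, e_ss → ∞.
The unbounded component dominates.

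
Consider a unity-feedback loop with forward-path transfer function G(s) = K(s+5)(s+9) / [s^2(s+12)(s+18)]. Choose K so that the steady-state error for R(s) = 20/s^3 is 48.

G(s) has two factors of s in the denominator, so the system is type 2.
K_a = lim_{s→0} s^2·G(s) = K·5·9 / (12·18) = (5/24)·K.
e_ss = 20/K_a = 48 ⇒ K_a = 5/12 ⇒ K = (5/12)/(5/24) = 2.

2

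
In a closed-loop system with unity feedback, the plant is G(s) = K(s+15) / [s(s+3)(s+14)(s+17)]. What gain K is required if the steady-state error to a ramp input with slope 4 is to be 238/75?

60

One free integrator in G(s): this is a type 1 system.
K_v = lim_{s→0} s·G(s) = K·15 / (3·14·17) = (5/238)·K.
e_ss = 4/K_v = 238/75 ⇒ K_v = 150/119 ⇒ K = (150/119)/(5/238) = 60.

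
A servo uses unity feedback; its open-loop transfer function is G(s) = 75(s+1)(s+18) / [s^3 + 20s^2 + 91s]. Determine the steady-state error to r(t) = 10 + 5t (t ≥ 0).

91/270

The denominator has no term below 91s — 1 pole at s=0, type 1. Treating each term separately:
  • 10: tracked with zero error.
  • 5t: e_ss = 5/K_v with K_v=1350/91 → 91/270.
Total e_ss = 91/270.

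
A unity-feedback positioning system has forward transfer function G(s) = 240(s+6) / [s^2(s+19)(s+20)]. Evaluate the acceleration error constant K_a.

72/19

The open loop has two poles at the origin → type 2 system.
K_a = lim_{s→0} s^2·G(s) = 240·6 / (19·20) = 72/19.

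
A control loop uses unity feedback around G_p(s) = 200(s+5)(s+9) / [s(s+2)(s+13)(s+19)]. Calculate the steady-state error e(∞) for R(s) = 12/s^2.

247/375

One free integrator in G_p(s): this is a type 1 system.
K_v = lim_{s→0} s·G_p(s) = 200·5·9 / (2·13·19) = 4500/247.
e_ss = 12/K_v = 12/(4500/247) = 247/375.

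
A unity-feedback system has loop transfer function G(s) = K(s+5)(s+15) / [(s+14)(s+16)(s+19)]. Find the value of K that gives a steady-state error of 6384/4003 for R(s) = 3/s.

G(s) has no factors of s in the denominator, so the system is type 0.
K_p = lim_{s→0} G(s) = K·5·15 / (14·16·19) = (75/4256)·K.
e_ss = 3/(1 + K_p) = 6384/4003 ⇒ 1 + (75/4256)·K = 4003/2128 ⇒ K = 50.

50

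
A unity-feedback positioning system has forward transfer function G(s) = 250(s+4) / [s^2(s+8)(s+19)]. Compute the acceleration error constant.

G(s) has two factors of s in the denominator, so the system is type 2.
K_a = lim_{s→0} s^2·G(s) = 250·4 / (8·19) = 125/19.

125/19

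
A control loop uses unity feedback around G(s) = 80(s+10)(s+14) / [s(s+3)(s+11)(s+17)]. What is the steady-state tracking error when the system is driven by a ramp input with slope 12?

System type = 1 (one pole at s=0).
K_v = lim_{s→0} s·G(s) = 80·10·14 / (3·11·17) = 11200/561.
e_ss = 12/K_v = 12/(11200/561) = 1683/2800.

1683/2800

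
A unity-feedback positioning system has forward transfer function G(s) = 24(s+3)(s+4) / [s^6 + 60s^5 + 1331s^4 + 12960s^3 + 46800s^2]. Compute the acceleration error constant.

Factoring s^2 from the denominator leaves a polynomial with constant term 46800, so the system is type 2.
K_a = lim_{s→0} s^2·G(s) = 24·3·4 / 46800 = 2/325.

2/325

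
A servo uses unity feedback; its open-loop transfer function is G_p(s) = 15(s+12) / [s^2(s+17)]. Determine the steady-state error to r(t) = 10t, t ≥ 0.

0

G_p(s) has two factors of s in the denominator, so the system is type 2.
K_v = ∞ for a type-2 system; e_ss to a ramp is zero.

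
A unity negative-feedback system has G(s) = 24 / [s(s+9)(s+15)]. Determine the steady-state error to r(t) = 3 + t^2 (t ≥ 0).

System type = 1 (one pole at s=0). By superposition:
  • 3: tracked with zero error.
  • t^2: a type-1 system cannot track it, e_ss → ∞.
The unbounded component dominates.

infinity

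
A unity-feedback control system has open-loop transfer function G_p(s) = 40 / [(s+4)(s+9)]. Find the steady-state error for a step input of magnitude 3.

27/19

G_p(s) has no factors of s in the denominator, so the system is type 0.
K_p = lim_{s→0} G_p(s) = 40 / (4·9) = 10/9.
e_ss = 3/(1 + K_p) = 3/(19/9) = 27/19.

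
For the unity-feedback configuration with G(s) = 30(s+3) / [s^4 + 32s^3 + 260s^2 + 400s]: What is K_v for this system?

Lowest-order denominator term is 400s, so the open loop has 1 pole at the origin → type 1 system.
K_v = lim_{s→0} s·G(s) = 30·3 / 400 = 0.225.

0.225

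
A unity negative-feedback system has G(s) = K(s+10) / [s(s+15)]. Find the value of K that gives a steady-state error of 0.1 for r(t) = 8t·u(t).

120

System type = 1 (one pole at s=0).
K_v = lim_{s→0} s·G(s) = K·10 / (15) = (2/3)·K.
e_ss = 8/K_v = 0.1 ⇒ K_v = 80 ⇒ K = 80/(2/3) = 120.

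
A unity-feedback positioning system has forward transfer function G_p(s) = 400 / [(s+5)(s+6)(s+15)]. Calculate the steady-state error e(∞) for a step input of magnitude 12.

108/17

System type = 0 (no poles at s=0).
K_p = lim_{s→0} G_p(s) = 400 / (5·6·15) = 8/9.
e_ss = 12/(1 + K_p) = 12/(17/9) = 108/17.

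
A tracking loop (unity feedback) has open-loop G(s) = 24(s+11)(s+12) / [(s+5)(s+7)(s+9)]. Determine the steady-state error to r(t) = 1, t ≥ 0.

35/387

The open loop has no poles at the origin → type 0 system.
K_p = lim_{s→0} G(s) = 24·11·12 / (5·7·9) = 352/35.
e_ss = 1/(1 + K_p) = 1/(387/35) = 35/387.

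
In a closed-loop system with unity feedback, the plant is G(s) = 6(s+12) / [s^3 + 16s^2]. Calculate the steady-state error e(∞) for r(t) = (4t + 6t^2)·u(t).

8/3

Lowest-order denominator term is 16s^2, so the open loop has 2 poles at the origin → type 2 system. Treating each term separately:
  • 4t: tracked with zero error.
  • 6t^2: e_ss = 12/K_a with K_a=4.5 → 8/3.
Total e_ss = 8/3.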